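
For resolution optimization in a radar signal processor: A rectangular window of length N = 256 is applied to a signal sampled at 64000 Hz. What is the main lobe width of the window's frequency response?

For a rectangular window of length N,
the main lobe width in frequency is 2*f_s/N.
= 2*64000/256 = 500 Hz
This determines the minimum frequency separation for resolving two sinusoids.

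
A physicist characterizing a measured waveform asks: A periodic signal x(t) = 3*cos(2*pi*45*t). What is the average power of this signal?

Average power of A*cos(wt) is A^2/2.
P = 3^2 / 2 = 9/2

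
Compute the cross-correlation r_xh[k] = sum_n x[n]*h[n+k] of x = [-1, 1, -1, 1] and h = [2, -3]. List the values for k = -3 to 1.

Both sequences indexed from 0 and zero outside their support.
Lags with overlap: k = -3 to 1.
  r_xh[-3] = x[3]*h[0] = 2
  r_xh[-2] = x[2]*h[0] + x[3]*h[1] = -5
  r_xh[-1] = x[1]*h[0] + x[2]*h[1] = 5
  r_xh[0] = x[0]*h[0] + x[1]*h[1] = -5
  r_xh[1] = x[0]*h[1] = 3
r_xh = [2, -5, 5, -5, 3] (for k = -3, ..., 1)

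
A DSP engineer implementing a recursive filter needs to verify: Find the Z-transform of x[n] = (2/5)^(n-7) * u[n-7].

Time-shifting property: if X(z) = Z{x[n]}, then Z{x[n-d]} = z^(-d) * X(z)
X(z) = z/(z - 2/5) for x[n] = (2/5)^n * u[n]
Z{x[n-7]} = z^(-7) * z/(z - 2/5) = z^(-6)/(z - 2/5)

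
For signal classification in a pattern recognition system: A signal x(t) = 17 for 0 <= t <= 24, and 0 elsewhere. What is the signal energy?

Energy = integral of |x(t)|^2 dt over the signal duration
= 17^2 * 24 = 289 * 24 = 6936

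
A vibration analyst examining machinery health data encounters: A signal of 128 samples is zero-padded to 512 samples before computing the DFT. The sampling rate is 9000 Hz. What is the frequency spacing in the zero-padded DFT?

Original DFT: N = 128, resolution = f_s/N = 9000/128 = 1125/16 Hz
Zero-padded DFT: N = 512, resolution = f_s/N = 9000/512 = 1125/64 Hz
Zero-padding interpolates the spectrum (finer frequency grid)
but does NOT improve the true spectral resolution (ability to resolve close frequencies).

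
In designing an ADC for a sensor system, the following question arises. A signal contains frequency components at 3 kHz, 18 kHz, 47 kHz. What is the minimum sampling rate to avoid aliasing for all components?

The highest frequency component is f_max = 47 kHz.
Nyquist rate = 2 * f_max = 2 * 47 kHz = 94 kHz.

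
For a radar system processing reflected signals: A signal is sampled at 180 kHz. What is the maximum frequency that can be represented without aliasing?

The maximum frequency that can be represented without aliasing
is the Nyquist frequency: f_max = f_s / 2 = 180 kHz / 2 = 90 kHz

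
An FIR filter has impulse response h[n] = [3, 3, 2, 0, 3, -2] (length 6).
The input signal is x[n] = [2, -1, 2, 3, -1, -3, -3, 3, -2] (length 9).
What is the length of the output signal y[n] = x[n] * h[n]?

For linear convolution, the output length is:
len(y) = len(x) + len(h) - 1 = 9 + 6 - 1 = 14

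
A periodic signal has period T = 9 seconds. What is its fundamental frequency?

The fundamental frequency is the reciprocal of the period.
f = 1/T = 1/(9) = 1/9 Hz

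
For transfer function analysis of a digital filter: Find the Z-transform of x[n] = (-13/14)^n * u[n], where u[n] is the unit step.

The Z-transform of a^n * u[n] is z/(z-a) for |z| > |a|.
Here a = -13/14, so X(z) = z/(z - (-13/14)) = 14z/(14z + 13)
ROC: |z| > 13/14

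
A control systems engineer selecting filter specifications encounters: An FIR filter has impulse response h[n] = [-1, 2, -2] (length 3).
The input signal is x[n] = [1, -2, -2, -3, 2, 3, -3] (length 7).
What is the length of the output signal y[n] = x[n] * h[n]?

For linear convolution, the output length is:
len(y) = len(x) + len(h) - 1 = 7 + 3 - 1 = 9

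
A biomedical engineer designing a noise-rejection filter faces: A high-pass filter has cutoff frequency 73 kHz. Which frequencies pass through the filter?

A high-pass filter passes all frequencies above the cutoff frequency 73 kHz and attenuates lower frequencies.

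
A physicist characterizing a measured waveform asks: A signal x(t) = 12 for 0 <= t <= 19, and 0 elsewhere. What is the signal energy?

Energy = integral of |x(t)|^2 dt over the signal duration
= 12^2 * 19 = 144 * 19 = 2736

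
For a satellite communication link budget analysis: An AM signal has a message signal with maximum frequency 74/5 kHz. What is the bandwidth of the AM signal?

In AM (double-sideband), the bandwidth is twice the message frequency.
BW = 2 * f_m = 2 * 74/5 kHz = 148/5 kHz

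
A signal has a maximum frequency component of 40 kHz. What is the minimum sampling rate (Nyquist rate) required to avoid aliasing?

By the Nyquist-Shannon sampling theorem,
the minimum sampling rate (Nyquist rate) must be at least 2 * f_max.
Nyquist rate = 2 * 40 kHz = 80 kHz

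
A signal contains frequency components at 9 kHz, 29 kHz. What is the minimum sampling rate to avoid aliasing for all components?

The highest frequency component is f_max = 29 kHz.
Nyquist rate = 2 * f_max = 2 * 29 kHz = 58 kHz.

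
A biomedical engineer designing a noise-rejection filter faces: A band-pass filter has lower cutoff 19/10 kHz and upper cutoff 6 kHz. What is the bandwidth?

Bandwidth = f_high - f_low
= 6 kHz - 19/10 kHz = 41/10 kHz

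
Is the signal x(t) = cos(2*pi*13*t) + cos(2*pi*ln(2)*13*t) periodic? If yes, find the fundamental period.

f1 = 13 Hz, f2 = 13*ln(2) Hz
Ratio f2/f1 = ln(2), which is irrational.
Since the frequency ratio is irrational, no common period exists.
The signal is not periodic.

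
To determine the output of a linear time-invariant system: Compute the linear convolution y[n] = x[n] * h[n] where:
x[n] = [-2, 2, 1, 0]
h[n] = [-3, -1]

y[n] = sum_k x[k]*h[n-k]. Output length = len(x) + len(h) - 1 = 4 + 2 - 1 = 5.
y[0] = -2*-3 = 6
y[1] = 2*-3 + -2*-1 = -4
y[2] = 1*-3 + 2*-1 = -5
y[3] = 0*-3 + 1*-1 = -1
y[4] = 0*-1 = 0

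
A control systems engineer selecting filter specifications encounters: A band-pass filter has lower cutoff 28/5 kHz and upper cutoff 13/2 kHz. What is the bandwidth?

Bandwidth = f_high - f_low
= 13/2 kHz - 28/5 kHz = 9/10 kHz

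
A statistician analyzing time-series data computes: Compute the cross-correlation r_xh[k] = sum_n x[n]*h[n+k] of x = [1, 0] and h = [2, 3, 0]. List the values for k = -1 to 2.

Both sequences indexed from 0 and zero outside their support.
Lags with overlap: k = -1 to 2.
  r_xh[-1] = x[1]*h[0] = 0
  r_xh[0] = x[0]*h[0] + x[1]*h[1] = 2
  r_xh[1] = x[0]*h[1] + x[1]*h[2] = 3
  r_xh[2] = x[0]*h[2] = 0
r_xh = [0, 2, 3, 0] (for k = -1, ..., 2)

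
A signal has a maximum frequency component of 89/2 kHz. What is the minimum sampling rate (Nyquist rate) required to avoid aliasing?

By the Nyquist-Shannon sampling theorem,
the minimum sampling rate (Nyquist rate) must be at least 2 * f_max.
Nyquist rate = 2 * 89/2 kHz = 89 kHz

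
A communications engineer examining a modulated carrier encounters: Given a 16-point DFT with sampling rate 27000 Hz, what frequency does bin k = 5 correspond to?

The frequency of DFT bin k is: f_k = k * f_s / N
f_5 = 5 * 27000 / 16 = 16875/2 Hz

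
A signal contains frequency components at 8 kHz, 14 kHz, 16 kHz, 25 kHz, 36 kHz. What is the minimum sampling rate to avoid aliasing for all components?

The highest frequency component is f_max = 36 kHz.
Nyquist rate = 2 * f_max = 2 * 36 kHz = 72 kHz.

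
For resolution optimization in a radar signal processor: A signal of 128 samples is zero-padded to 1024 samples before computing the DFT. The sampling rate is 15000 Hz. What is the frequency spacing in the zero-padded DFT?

Original DFT: N = 128, resolution = f_s/N = 15000/128 = 1875/16 Hz
Zero-padded DFT: N = 1024, resolution = f_s/N = 15000/1024 = 1875/128 Hz
Zero-padding interpolates the spectrum (finer frequency grid)
but does NOT improve the true spectral resolution (ability to resolve close frequencies).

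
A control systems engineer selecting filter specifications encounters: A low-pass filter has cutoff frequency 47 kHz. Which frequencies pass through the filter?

A low-pass filter passes all frequencies below the cutoff frequency 47 kHz and attenuates higher frequencies.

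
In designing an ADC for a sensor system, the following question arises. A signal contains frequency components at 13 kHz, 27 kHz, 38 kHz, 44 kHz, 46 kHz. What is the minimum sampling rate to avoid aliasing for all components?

The highest frequency component is f_max = 46 kHz.
Nyquist rate = 2 * f_max = 2 * 46 kHz = 92 kHz.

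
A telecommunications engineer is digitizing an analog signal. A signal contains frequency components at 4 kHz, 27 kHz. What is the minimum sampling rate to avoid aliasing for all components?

The highest frequency component is f_max = 27 kHz.
Nyquist rate = 2 * f_max = 2 * 27 kHz = 54 kHz.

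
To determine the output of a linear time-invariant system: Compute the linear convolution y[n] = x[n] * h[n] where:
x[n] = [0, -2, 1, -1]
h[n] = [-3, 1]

y[n] = sum_k x[k]*h[n-k]. Output length = len(x) + len(h) - 1 = 4 + 2 - 1 = 5.
y[0] = 0*-3 = 0
y[1] = -2*-3 + 0*1 = 6
y[2] = 1*-3 + -2*1 = -5
y[3] = -1*-3 + 1*1 = 4
y[4] = -1*1 = -1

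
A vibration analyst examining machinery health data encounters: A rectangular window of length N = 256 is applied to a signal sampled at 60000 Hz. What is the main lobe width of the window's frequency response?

For a rectangular window of length N,
the main lobe width in frequency is 2*f_s/N.
= 2*60000/256 = 1875/4 Hz
This determines the minimum frequency separation for resolving two sinusoids.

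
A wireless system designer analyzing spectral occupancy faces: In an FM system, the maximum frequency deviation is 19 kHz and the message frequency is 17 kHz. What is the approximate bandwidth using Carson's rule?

Carson's rule: BW = 2*(delta_f + f_m)
= 2*(19 + 17) kHz = 72 kHz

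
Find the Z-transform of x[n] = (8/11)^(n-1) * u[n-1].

Time-shifting property: if X(z) = Z{x[n]}, then Z{x[n-d]} = z^(-d) * X(z)
X(z) = z/(z - 8/11) for x[n] = (8/11)^n * u[n]
Z{x[n-1]} = z^(-1) * z/(z - 8/11) = 1/(z - 8/11)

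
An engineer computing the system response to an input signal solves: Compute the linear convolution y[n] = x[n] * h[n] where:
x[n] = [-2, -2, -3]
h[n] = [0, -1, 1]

y[n] = sum_k x[k]*h[n-k]. Output length = len(x) + len(h) - 1 = 3 + 3 - 1 = 5.
y[0] = -2*0 = 0
y[1] = -2*0 + -2*-1 = 2
y[2] = -3*0 + -2*-1 + -2*1 = 0
y[3] = -3*-1 + -2*1 = 1
y[4] = -3*1 = -3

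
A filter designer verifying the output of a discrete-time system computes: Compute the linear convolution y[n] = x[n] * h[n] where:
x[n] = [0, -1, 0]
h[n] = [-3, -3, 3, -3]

y[n] = sum_k x[k]*h[n-k]. Output length = len(x) + len(h) - 1 = 3 + 4 - 1 = 6.
y[0] = 0*-3 = 0
y[1] = -1*-3 + 0*-3 = 3
y[2] = 0*-3 + -1*-3 + 0*3 = 3
y[3] = 0*-3 + -1*3 + 0*-3 = -3
y[4] = 0*3 + -1*-3 = 3
y[5] = 0*-3 = 0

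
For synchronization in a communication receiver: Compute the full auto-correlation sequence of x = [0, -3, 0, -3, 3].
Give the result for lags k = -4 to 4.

r_xx[k] = sum_m x[m]*x[m+k], indexed from 0, for k = -4 to 4:
  r_xx[-4] = x[4]*x[0] = 0
  r_xx[-3] = x[3]*x[0] + x[4]*x[1] = -9
  r_xx[-2] = x[2]*x[0] + x[3]*x[1] + x[4]*x[2] = 9
  r_xx[-1] = x[1]*x[0] + x[2]*x[1] + x[3]*x[2] + x[4]*x[3] = -9
  r_xx[0] = x[0]*x[0] + x[1]*x[1] + x[2]*x[2] + x[3]*x[3] + x[4]*x[4] = 27
  r_xx[1] = x[0]*x[1] + x[1]*x[2] + x[2]*x[3] + x[3]*x[4] = -9
  r_xx[2] = x[0]*x[2] + x[1]*x[3] + x[2]*x[4] = 9
  r_xx[3] = x[0]*x[3] + x[1]*x[4] = -9
  r_xx[4] = x[0]*x[4] = 0
r_xx = [0, -9, 9, -9, 27, -9, 9, -9, 0]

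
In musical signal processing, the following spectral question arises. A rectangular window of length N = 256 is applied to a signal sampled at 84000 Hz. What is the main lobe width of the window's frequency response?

For a rectangular window of length N,
the main lobe width in frequency is 2*f_s/N.
= 2*84000/256 = 2625/4 Hz
This determines the minimum frequency separation for resolving two sinusoids.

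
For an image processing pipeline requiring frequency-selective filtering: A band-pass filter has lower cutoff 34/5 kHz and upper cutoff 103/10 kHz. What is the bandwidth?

Bandwidth = f_high - f_low
= 103/10 kHz - 34/5 kHz = 7/2 kHz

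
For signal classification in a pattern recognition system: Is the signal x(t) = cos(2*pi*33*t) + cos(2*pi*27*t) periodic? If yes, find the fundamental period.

f1 = 33 Hz, f2 = 27 Hz
Period T1 = 1/33, T2 = 1/27
Ratio T1/T2 = 27/33, which is rational.
The signal is periodic with fundamental period T = 1/GCD(33,27) = 1/3 s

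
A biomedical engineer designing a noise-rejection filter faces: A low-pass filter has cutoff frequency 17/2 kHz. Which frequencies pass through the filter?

A low-pass filter passes all frequencies below the cutoff frequency 17/2 kHz and attenuates higher frequencies.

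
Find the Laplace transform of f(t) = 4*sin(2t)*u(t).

Standard pair: sin(wt)*u(t) <-> w/(s^2+w^2)
With w = 2: L{4*sin(2t)*u(t)} = 8/(s^2+4)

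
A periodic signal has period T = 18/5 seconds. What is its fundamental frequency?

The fundamental frequency is the reciprocal of the period.
f = 1/T = 1/(18/5) = 5/18 Hz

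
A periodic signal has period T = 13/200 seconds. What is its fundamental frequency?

The fundamental frequency is the reciprocal of the period.
f = 1/T = 1/(13/200) = 200/13 Hz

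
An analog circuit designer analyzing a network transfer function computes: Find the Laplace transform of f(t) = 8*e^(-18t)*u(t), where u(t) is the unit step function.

Standard Laplace transform pair:
e^(-at)*u(t) <-> 1/(s+a)
With a = 18: L{8*e^(-18t)*u(t)} = 8/(s+18), ROC: Re(s) > -18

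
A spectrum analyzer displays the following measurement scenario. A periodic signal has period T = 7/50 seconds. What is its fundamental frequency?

The fundamental frequency is the reciprocal of the period.
f = 1/T = 1/(7/50) = 50/7 Hz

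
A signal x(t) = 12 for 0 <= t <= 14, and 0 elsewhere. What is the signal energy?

Energy = integral of |x(t)|^2 dt over the signal duration
= 12^2 * 14 = 144 * 14 = 2016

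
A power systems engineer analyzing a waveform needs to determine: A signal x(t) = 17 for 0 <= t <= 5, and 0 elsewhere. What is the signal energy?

Energy = integral of |x(t)|^2 dt over the signal duration
= 17^2 * 5 = 289 * 5 = 1445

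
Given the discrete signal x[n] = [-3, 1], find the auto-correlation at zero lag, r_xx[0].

The auto-correlation at zero lag r_xx[0] equals the signal energy.
r_xx[0] = sum of x[n]^2 = (-3)^2 + 1^2
= 9 + 1 = 10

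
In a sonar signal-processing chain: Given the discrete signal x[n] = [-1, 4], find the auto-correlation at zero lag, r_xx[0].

The auto-correlation at zero lag r_xx[0] equals the signal energy.
r_xx[0] = sum of x[n]^2 = (-1)^2 + 4^2
= 1 + 16 = 17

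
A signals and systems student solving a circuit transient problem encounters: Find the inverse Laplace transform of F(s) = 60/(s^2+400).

Standard pair: w/(s^2+w^2) <-> sin(wt)*u(t)
Recognize w^2 = 400, so w = 20; numerator 60 = 3*20.
f(t) = 3*sin(20t)*u(t)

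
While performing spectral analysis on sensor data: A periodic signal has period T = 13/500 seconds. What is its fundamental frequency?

The fundamental frequency is the reciprocal of the period.
f = 1/T = 1/(13/500) = 500/13 Hz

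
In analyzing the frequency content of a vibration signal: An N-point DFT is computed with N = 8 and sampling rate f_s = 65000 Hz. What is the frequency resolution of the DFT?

DFT frequency resolution = f_s / N
= 65000 / 8 = 8125 Hz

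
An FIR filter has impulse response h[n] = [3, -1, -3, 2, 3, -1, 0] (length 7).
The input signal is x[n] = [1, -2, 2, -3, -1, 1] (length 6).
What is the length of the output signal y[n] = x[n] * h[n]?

For linear convolution, the output length is:
len(y) = len(x) + len(h) - 1 = 6 + 7 - 1 = 12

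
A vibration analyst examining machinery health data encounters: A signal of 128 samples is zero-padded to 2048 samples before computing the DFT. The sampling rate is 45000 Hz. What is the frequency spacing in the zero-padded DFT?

Original DFT: N = 128, resolution = f_s/N = 45000/128 = 5625/16 Hz
Zero-padded DFT: N = 2048, resolution = f_s/N = 45000/2048 = 5625/256 Hz
Zero-padding interpolates the spectrum (finer frequency grid)
but does NOT improve the true spectral resolution (ability to resolve close frequencies).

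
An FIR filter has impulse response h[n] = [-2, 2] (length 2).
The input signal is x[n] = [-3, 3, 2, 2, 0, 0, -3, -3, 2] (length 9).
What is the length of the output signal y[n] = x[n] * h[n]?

For linear convolution, the output length is:
len(y) = len(x) + len(h) - 1 = 9 + 2 - 1 = 10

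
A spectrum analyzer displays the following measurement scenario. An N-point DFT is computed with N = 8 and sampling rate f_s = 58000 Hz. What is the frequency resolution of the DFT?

DFT frequency resolution = f_s / N
= 58000 / 8 = 7250 Hz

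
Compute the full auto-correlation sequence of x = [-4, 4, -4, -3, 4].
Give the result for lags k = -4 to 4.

r_xx[k] = sum_m x[m]*x[m+k], indexed from 0, for k = -4 to 4:
  r_xx[-4] = x[4]*x[0] = -16
  r_xx[-3] = x[3]*x[0] + x[4]*x[1] = 28
  r_xx[-2] = x[2]*x[0] + x[3]*x[1] + x[4]*x[2] = -12
  r_xx[-1] = x[1]*x[0] + x[2]*x[1] + x[3]*x[2] + x[4]*x[3] = -32
  r_xx[0] = x[0]*x[0] + x[1]*x[1] + x[2]*x[2] + x[3]*x[3] + x[4]*x[4] = 73
  r_xx[1] = x[0]*x[1] + x[1]*x[2] + x[2]*x[3] + x[3]*x[4] = -32
  r_xx[2] = x[0]*x[2] + x[1]*x[3] + x[2]*x[4] = -12
  r_xx[3] = x[0]*x[3] + x[1]*x[4] = 28
  r_xx[4] = x[0]*x[4] = -16
r_xx = [-16, 28, -12, -32, 73, -32, -12, 28, -16]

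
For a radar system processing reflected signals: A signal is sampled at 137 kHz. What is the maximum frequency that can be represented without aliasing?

The maximum frequency that can be represented without aliasing
is the Nyquist frequency: f_max = f_s / 2 = 137 kHz / 2 = 137/2 kHz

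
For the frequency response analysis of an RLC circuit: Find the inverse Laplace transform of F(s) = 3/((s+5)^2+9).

Standard pair: w/((s+a)^2+w^2) <-> e^(-at)*sin(wt)*u(t)
With a=5, w=3: f(t) = e^(-5t)*sin(3t)*u(t)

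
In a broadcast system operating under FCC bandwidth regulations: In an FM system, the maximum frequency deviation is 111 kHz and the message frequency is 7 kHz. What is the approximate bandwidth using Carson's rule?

Carson's rule: BW = 2*(delta_f + f_m)
= 2*(111 + 7) kHz = 236 kHz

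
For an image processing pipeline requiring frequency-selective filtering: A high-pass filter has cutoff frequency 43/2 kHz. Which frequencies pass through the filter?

A high-pass filter passes all frequencies above the cutoff frequency 43/2 kHz and attenuates lower frequencies.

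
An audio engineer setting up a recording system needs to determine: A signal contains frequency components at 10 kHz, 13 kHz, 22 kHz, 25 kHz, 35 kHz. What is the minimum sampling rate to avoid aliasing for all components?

The highest frequency component is f_max = 35 kHz.
Nyquist rate = 2 * f_max = 2 * 35 kHz = 70 kHz.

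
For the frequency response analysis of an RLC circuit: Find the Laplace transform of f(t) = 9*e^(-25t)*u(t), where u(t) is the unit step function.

Standard Laplace transform pair:
e^(-at)*u(t) <-> 1/(s+a)
With a = 25: L{9*e^(-25t)*u(t)} = 9/(s+25), ROC: Re(s) > -25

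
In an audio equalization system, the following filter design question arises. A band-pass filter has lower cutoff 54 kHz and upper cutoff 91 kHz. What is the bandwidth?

Bandwidth = f_high - f_low
= 91 kHz - 54 kHz = 37 kHz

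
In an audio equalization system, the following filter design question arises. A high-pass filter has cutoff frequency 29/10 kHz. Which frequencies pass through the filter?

A high-pass filter passes all frequencies above the cutoff frequency 29/10 kHz and attenuates lower frequencies.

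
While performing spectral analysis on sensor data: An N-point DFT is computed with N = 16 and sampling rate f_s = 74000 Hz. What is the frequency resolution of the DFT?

DFT frequency resolution = f_s / N
= 74000 / 16 = 4625 Hz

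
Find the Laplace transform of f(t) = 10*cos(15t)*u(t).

Standard pair: cos(wt)*u(t) <-> s/(s^2+w^2)
With w = 15: L{10*cos(15t)*u(t)} = 10s/(s^2+225)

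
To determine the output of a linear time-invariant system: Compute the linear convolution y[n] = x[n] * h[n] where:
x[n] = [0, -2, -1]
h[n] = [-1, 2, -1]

y[n] = sum_k x[k]*h[n-k]. Output length = len(x) + len(h) - 1 = 3 + 3 - 1 = 5.
y[0] = 0*-1 = 0
y[1] = -2*-1 + 0*2 = 2
y[2] = -1*-1 + -2*2 + 0*-1 = -3
y[3] = -1*2 + -2*-1 = 0
y[4] = -1*-1 = 1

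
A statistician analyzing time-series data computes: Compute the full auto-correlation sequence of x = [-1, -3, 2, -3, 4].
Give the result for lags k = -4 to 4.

r_xx[k] = sum_m x[m]*x[m+k], indexed from 0, for k = -4 to 4:
  r_xx[-4] = x[4]*x[0] = -4
  r_xx[-3] = x[3]*x[0] + x[4]*x[1] = -9
  r_xx[-2] = x[2]*x[0] + x[3]*x[1] + x[4]*x[2] = 15
  r_xx[-1] = x[1]*x[0] + x[2]*x[1] + x[3]*x[2] + x[4]*x[3] = -21
  r_xx[0] = x[0]*x[0] + x[1]*x[1] + x[2]*x[2] + x[3]*x[3] + x[4]*x[4] = 39
  r_xx[1] = x[0]*x[1] + x[1]*x[2] + x[2]*x[3] + x[3]*x[4] = -21
  r_xx[2] = x[0]*x[2] + x[1]*x[3] + x[2]*x[4] = 15
  r_xx[3] = x[0]*x[3] + x[1]*x[4] = -9
  r_xx[4] = x[0]*x[4] = -4
r_xx = [-4, -9, 15, -21, 39, -21, 15, -9, -4]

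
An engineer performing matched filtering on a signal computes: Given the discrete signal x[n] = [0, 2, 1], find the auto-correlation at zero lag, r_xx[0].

The auto-correlation at zero lag r_xx[0] equals the signal energy.
r_xx[0] = sum of x[n]^2 = 0^2 + 2^2 + 1^2
= 0 + 4 + 1 = 5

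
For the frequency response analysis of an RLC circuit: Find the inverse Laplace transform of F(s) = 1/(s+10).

Standard pair: k/(s+a) <-> k*e^(-at)*u(t)
With k=1, a=10: f(t) = e^(-10t)*u(t)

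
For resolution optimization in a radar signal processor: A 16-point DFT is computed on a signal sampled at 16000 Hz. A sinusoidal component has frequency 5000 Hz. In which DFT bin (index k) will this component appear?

DFT frequency resolution = f_s/N = 16000/16 = 1000 Hz
Bin index k = f_signal / resolution = 5000 / 1000 = 5
The signal frequency 5000 Hz falls in DFT bin k = 5.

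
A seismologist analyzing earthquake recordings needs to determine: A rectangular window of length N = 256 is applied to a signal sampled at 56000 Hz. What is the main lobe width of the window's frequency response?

For a rectangular window of length N,
the main lobe width in frequency is 2*f_s/N.
= 2*56000/256 = 875/2 Hz
This determines the minimum frequency separation for resolving two sinusoids.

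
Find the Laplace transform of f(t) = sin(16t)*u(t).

Standard pair: sin(wt)*u(t) <-> w/(s^2+w^2)
With w = 16: L{sin(16t)*u(t)} = 16/(s^2+256)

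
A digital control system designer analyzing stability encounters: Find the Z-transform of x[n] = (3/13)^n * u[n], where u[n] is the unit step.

The Z-transform of a^n * u[n] is z/(z-a) for |z| > |a|.
Here a = 3/13, so X(z) = z/(z - (3/13)) = 13z/(13z - 3)
ROC: |z| > 3/13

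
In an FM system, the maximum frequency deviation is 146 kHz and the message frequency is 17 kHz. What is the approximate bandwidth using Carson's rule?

Carson's rule: BW = 2*(delta_f + f_m)
= 2*(146 + 17) kHz = 326 kHz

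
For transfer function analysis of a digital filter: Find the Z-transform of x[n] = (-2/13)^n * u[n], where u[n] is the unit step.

The Z-transform of a^n * u[n] is z/(z-a) for |z| > |a|.
Here a = -2/13, so X(z) = z/(z - (-2/13)) = 13z/(13z + 2)
ROC: |z| > 2/13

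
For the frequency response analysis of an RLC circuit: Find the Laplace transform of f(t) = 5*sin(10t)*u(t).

Standard pair: sin(wt)*u(t) <-> w/(s^2+w^2)
With w = 10: L{5*sin(10t)*u(t)} = 50/(s^2+100)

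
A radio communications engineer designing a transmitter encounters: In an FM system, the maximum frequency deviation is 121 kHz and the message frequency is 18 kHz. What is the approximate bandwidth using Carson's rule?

Carson's rule: BW = 2*(delta_f + f_m)
= 2*(121 + 18) kHz = 278 kHz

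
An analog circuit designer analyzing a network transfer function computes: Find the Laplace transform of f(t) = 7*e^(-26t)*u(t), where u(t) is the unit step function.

Standard Laplace transform pair:
e^(-at)*u(t) <-> 1/(s+a)
With a = 26: L{7*e^(-26t)*u(t)} = 7/(s+26), ROC: Re(s) > -26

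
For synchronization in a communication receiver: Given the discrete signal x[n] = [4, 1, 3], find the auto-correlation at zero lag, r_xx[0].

The auto-correlation at zero lag r_xx[0] equals the signal energy.
r_xx[0] = sum of x[n]^2 = 4^2 + 1^2 + 3^2
= 16 + 1 + 9 = 26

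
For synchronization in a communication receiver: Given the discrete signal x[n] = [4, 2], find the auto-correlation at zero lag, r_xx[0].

The auto-correlation at zero lag r_xx[0] equals the signal energy.
r_xx[0] = sum of x[n]^2 = 4^2 + 2^2
= 16 + 4 = 20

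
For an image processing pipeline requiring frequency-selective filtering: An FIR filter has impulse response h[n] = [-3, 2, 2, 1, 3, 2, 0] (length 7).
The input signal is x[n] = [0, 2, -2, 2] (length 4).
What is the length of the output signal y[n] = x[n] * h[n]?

For linear convolution, the output length is:
len(y) = len(x) + len(h) - 1 = 4 + 7 - 1 = 10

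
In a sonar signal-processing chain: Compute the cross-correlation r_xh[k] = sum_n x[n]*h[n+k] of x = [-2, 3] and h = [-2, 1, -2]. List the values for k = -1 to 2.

Both sequences indexed from 0 and zero outside their support.
Lags with overlap: k = -1 to 2.
  r_xh[-1] = x[1]*h[0] = -6
  r_xh[0] = x[0]*h[0] + x[1]*h[1] = 7
  r_xh[1] = x[0]*h[1] + x[1]*h[2] = -8
  r_xh[2] = x[0]*h[2] = 4
r_xh = [-6, 7, -8, 4] (for k = -1, ..., 2)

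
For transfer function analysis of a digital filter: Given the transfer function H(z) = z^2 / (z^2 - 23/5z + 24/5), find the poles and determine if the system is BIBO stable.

Poles are roots of the denominator: z^2 - 23/5z + 24/5 = 0.
Quadratic formula: z = [-(-23/5) +/- sqrt((-23/5)^2 - 4*(24/5))] / 2
Discriminant = 529/25 - 96/5 = 49/25; sqrt = 7/5.
z = (23/5 +/- 7/5) / 2 => z = 3 or z = 8/5.
|p1| = 3, |p2| = 8/5.
For BIBO stability, all poles must lie inside the unit circle (|p| < 1).
System is UNSTABLE since at least one |p| >= 1.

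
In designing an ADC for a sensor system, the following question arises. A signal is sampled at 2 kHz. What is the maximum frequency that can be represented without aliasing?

The maximum frequency that can be represented without aliasing
is the Nyquist frequency: f_max = f_s / 2 = 2 kHz / 2 = 1 kHz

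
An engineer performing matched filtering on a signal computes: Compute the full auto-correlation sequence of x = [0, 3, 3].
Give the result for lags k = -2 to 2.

r_xx[k] = sum_m x[m]*x[m+k], indexed from 0, for k = -2 to 2:
  r_xx[-2] = x[2]*x[0] = 0
  r_xx[-1] = x[1]*x[0] + x[2]*x[1] = 9
  r_xx[0] = x[0]*x[0] + x[1]*x[1] + x[2]*x[2] = 18
  r_xx[1] = x[0]*x[1] + x[1]*x[2] = 9
  r_xx[2] = x[0]*x[2] = 0
r_xx = [0, 9, 18, 9, 0]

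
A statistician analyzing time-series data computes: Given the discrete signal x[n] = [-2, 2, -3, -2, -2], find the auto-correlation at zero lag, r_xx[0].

The auto-correlation at zero lag r_xx[0] equals the signal energy.
r_xx[0] = sum of x[n]^2 = (-2)^2 + 2^2 + (-3)^2 + (-2)^2 + (-2)^2
= 4 + 4 + 9 + 4 + 4 = 25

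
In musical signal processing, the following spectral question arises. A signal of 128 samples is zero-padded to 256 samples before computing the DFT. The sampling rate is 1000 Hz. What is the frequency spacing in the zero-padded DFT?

Original DFT: N = 128, resolution = f_s/N = 1000/128 = 125/16 Hz
Zero-padded DFT: N = 256, resolution = f_s/N = 1000/256 = 125/32 Hz
Zero-padding interpolates the spectrum (finer frequency grid)
but does NOT improve the true spectral resolution (ability to resolve close frequencies).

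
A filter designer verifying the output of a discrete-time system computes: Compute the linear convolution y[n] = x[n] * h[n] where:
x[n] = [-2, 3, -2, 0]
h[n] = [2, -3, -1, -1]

y[n] = sum_k x[k]*h[n-k]. Output length = len(x) + len(h) - 1 = 4 + 4 - 1 = 7.
y[0] = -2*2 = -4
y[1] = 3*2 + -2*-3 = 12
y[2] = -2*2 + 3*-3 + -2*-1 = -11
y[3] = 0*2 + -2*-3 + 3*-1 + -2*-1 = 5
y[4] = 0*-3 + -2*-1 + 3*-1 = -1
y[5] = 0*-1 + -2*-1 = 2
y[6] = 0*-1 = 0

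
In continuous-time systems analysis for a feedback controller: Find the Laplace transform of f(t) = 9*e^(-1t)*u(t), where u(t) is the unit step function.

Standard Laplace transform pair:
e^(-at)*u(t) <-> 1/(s+a)
With a = 1: L{9*e^(-1t)*u(t)} = 9/(s+1), ROC: Re(s) > -1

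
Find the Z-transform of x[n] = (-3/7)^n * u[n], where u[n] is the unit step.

The Z-transform of a^n * u[n] is z/(z-a) for |z| > |a|.
Here a = -3/7, so X(z) = z/(z - (-3/7)) = 7z/(7z + 3)
ROC: |z| > 3/7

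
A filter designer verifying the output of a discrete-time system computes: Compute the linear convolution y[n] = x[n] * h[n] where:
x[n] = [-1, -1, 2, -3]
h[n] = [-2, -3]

y[n] = sum_k x[k]*h[n-k]. Output length = len(x) + len(h) - 1 = 4 + 2 - 1 = 5.
y[0] = -1*-2 = 2
y[1] = -1*-2 + -1*-3 = 5
y[2] = 2*-2 + -1*-3 = -1
y[3] = -3*-2 + 2*-3 = 0
y[4] = -3*-3 = 9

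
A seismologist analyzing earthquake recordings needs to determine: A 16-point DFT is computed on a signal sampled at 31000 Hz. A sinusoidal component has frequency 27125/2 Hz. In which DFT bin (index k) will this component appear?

DFT frequency resolution = f_s/N = 31000/16 = 3875/2 Hz
Bin index k = f_signal / resolution = 27125/2 / 3875/2 = 7
The signal frequency 27125/2 Hz falls in DFT bin k = 7.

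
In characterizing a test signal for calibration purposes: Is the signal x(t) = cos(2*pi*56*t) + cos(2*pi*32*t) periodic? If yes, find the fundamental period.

f1 = 56 Hz, f2 = 32 Hz
Period T1 = 1/56, T2 = 1/32
Ratio T1/T2 = 32/56, which is rational.
The signal is periodic with fundamental period T = 1/GCD(56,32) = 1/8 s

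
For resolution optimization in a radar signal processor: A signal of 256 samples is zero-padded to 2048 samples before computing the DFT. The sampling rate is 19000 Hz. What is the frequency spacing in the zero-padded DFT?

Original DFT: N = 256, resolution = f_s/N = 19000/256 = 2375/32 Hz
Zero-padded DFT: N = 2048, resolution = f_s/N = 19000/2048 = 2375/256 Hz
Zero-padding interpolates the spectrum (finer frequency grid)
but does NOT improve the true spectral resolution (ability to resolve close frequencies).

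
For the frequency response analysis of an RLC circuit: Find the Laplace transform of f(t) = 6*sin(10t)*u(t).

Standard pair: sin(wt)*u(t) <-> w/(s^2+w^2)
With w = 10: L{6*sin(10t)*u(t)} = 60/(s^2+100)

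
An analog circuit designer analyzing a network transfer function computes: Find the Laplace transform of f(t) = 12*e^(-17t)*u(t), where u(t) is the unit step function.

Standard Laplace transform pair:
e^(-at)*u(t) <-> 1/(s+a)
With a = 17: L{12*e^(-17t)*u(t)} = 12/(s+17), ROC: Re(s) > -17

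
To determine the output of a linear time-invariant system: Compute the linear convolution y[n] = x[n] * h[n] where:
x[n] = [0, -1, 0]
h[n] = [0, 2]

y[n] = sum_k x[k]*h[n-k]. Output length = len(x) + len(h) - 1 = 3 + 2 - 1 = 4.
y[0] = 0*0 = 0
y[1] = -1*0 + 0*2 = 0
y[2] = 0*0 + -1*2 = -2
y[3] = 0*2 = 0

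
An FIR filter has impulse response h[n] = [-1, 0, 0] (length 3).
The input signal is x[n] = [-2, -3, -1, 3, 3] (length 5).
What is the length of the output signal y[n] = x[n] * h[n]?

For linear convolution, the output length is:
len(y) = len(x) + len(h) - 1 = 5 + 3 - 1 = 7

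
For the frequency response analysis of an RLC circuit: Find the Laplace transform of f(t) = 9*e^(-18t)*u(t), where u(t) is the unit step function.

Standard Laplace transform pair:
e^(-at)*u(t) <-> 1/(s+a)
With a = 18: L{9*e^(-18t)*u(t)} = 9/(s+18), ROC: Re(s) > -18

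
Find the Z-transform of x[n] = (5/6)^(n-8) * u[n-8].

Time-shifting property: if X(z) = Z{x[n]}, then Z{x[n-d]} = z^(-d) * X(z)
X(z) = z/(z - 5/6) for x[n] = (5/6)^n * u[n]
Z{x[n-8]} = z^(-8) * z/(z - 5/6) = z^(-7)/(z - 5/6)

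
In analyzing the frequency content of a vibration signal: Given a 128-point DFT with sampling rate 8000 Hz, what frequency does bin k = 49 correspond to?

The frequency of DFT bin k is: f_k = k * f_s / N
f_49 = 49 * 8000 / 128 = 6125/2 Hz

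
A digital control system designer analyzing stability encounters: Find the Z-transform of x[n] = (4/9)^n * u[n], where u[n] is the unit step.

The Z-transform of a^n * u[n] is z/(z-a) for |z| > |a|.
Here a = 4/9, so X(z) = z/(z - (4/9)) = 9z/(9z - 4)
ROC: |z| > 4/9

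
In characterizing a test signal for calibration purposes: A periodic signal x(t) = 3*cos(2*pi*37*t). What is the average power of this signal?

Average power of A*cos(wt) is A^2/2.
P = 3^2 / 2 = 9/2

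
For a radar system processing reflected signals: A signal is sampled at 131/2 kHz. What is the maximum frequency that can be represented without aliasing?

The maximum frequency that can be represented without aliasing
is the Nyquist frequency: f_max = f_s / 2 = 131/2 kHz / 2 = 131/4 kHz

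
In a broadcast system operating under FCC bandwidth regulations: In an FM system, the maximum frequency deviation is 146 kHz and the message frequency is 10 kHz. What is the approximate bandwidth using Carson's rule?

Carson's rule: BW = 2*(delta_f + f_m)
= 2*(146 + 10) kHz = 312 kHz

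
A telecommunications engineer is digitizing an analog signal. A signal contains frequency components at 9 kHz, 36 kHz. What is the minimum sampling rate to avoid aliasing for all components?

The highest frequency component is f_max = 36 kHz.
Nyquist rate = 2 * f_max = 2 * 36 kHz = 72 kHz.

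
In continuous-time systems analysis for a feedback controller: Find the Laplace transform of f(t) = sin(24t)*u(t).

Standard pair: sin(wt)*u(t) <-> w/(s^2+w^2)
With w = 24: L{sin(24t)*u(t)} = 24/(s^2+576)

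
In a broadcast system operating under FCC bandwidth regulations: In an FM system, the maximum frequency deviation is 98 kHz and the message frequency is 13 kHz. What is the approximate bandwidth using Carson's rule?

Carson's rule: BW = 2*(delta_f + f_m)
= 2*(98 + 13) kHz = 222 kHz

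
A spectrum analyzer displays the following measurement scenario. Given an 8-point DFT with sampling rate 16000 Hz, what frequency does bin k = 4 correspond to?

The frequency of DFT bin k is: f_k = k * f_s / N
f_4 = 4 * 16000 / 8 = 8000 Hz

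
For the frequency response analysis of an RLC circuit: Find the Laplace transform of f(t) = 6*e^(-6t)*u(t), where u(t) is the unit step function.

Standard Laplace transform pair:
e^(-at)*u(t) <-> 1/(s+a)
With a = 6: L{6*e^(-6t)*u(t)} = 6/(s+6), ROC: Re(s) > -6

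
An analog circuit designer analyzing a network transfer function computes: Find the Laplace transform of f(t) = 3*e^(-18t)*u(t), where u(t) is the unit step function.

Standard Laplace transform pair:
e^(-at)*u(t) <-> 1/(s+a)
With a = 18: L{3*e^(-18t)*u(t)} = 3/(s+18), ROC: Re(s) > -18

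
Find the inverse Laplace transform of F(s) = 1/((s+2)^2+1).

Standard pair: w/((s+a)^2+w^2) <-> e^(-at)*sin(wt)*u(t)
With a=2, w=1: f(t) = e^(-2t)*sin(t)*u(t)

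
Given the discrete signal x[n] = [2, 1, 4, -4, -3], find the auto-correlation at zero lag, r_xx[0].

The auto-correlation at zero lag r_xx[0] equals the signal energy.
r_xx[0] = sum of x[n]^2 = 2^2 + 1^2 + 4^2 + (-4)^2 + (-3)^2
= 4 + 1 + 16 + 16 + 9 = 46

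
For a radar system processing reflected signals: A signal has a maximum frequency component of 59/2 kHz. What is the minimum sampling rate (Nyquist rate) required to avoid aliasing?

By the Nyquist-Shannon sampling theorem,
the minimum sampling rate (Nyquist rate) must be at least 2 * f_max.
Nyquist rate = 2 * 59/2 kHz = 59 kHz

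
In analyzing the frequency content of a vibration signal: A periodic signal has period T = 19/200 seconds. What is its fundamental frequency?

The fundamental frequency is the reciprocal of the period.
f = 1/T = 1/(19/200) = 200/19 Hz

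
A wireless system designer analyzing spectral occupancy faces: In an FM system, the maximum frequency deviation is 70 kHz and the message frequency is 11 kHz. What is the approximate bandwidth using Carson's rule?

Carson's rule: BW = 2*(delta_f + f_m)
= 2*(70 + 11) kHz = 162 kHz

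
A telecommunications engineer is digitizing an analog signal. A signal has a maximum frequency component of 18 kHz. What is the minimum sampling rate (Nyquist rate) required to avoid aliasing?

By the Nyquist-Shannon sampling theorem,
the minimum sampling rate (Nyquist rate) must be at least 2 * f_max.
Nyquist rate = 2 * 18 kHz = 36 kHz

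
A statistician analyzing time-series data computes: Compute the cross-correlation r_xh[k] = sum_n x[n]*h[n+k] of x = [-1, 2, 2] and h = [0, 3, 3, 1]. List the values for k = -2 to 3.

Both sequences indexed from 0 and zero outside their support.
Lags with overlap: k = -2 to 3.
  r_xh[-2] = x[2]*h[0] = 0
  r_xh[-1] = x[1]*h[0] + x[2]*h[1] = 6
  r_xh[0] = x[0]*h[0] + x[1]*h[1] + x[2]*h[2] = 12
  r_xh[1] = x[0]*h[1] + x[1]*h[2] + x[2]*h[3] = 5
  r_xh[2] = x[0]*h[2] + x[1]*h[3] = -1
  r_xh[3] = x[0]*h[3] = -1
r_xh = [0, 6, 12, 5, -1, -1] (for k = -2, ..., 3)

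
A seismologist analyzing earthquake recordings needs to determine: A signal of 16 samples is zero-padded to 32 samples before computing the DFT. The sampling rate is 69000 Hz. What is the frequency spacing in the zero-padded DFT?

Original DFT: N = 16, resolution = f_s/N = 69000/16 = 8625/2 Hz
Zero-padded DFT: N = 32, resolution = f_s/N = 69000/32 = 8625/4 Hz
Zero-padding interpolates the spectrum (finer frequency grid)
but does NOT improve the true spectral resolution (ability to resolve close frequencies).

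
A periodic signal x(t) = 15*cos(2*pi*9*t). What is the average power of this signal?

Average power of A*cos(wt) is A^2/2.
P = 15^2 / 2 = 225/2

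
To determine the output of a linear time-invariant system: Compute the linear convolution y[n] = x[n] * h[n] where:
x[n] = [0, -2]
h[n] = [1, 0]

y[n] = sum_k x[k]*h[n-k]. Output length = len(x) + len(h) - 1 = 2 + 2 - 1 = 3.
y[0] = 0*1 = 0
y[1] = -2*1 + 0*0 = -2
y[2] = -2*0 = 0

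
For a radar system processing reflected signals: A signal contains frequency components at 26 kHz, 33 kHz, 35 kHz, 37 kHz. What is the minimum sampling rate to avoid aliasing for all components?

The highest frequency component is f_max = 37 kHz.
Nyquist rate = 2 * f_max = 2 * 37 kHz = 74 kHz.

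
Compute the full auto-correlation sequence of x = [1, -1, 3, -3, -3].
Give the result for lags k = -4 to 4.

r_xx[k] = sum_m x[m]*x[m+k], indexed from 0, for k = -4 to 4:
  r_xx[-4] = x[4]*x[0] = -3
  r_xx[-3] = x[3]*x[0] + x[4]*x[1] = 0
  r_xx[-2] = x[2]*x[0] + x[3]*x[1] + x[4]*x[2] = -3
  r_xx[-1] = x[1]*x[0] + x[2]*x[1] + x[3]*x[2] + x[4]*x[3] = -4
  r_xx[0] = x[0]*x[0] + x[1]*x[1] + x[2]*x[2] + x[3]*x[3] + x[4]*x[4] = 29
  r_xx[1] = x[0]*x[1] + x[1]*x[2] + x[2]*x[3] + x[3]*x[4] = -4
  r_xx[2] = x[0]*x[2] + x[1]*x[3] + x[2]*x[4] = -3
  r_xx[3] = x[0]*x[3] + x[1]*x[4] = 0
  r_xx[4] = x[0]*x[4] = -3
r_xx = [-3, 0, -3, -4, 29, -4, -3, 0, -3]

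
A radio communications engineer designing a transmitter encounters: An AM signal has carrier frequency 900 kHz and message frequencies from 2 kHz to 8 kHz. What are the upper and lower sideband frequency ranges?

Upper sideband (USB) = fc + [fm_low, fm_high] = 900 + [2, 8] = [902, 908] kHz
Lower sideband (LSB) = fc - [fm_high, fm_low] = 900 - [8, 2] = [892, 898] kHz
Total occupied spectrum: 892 kHz to 908 kHz (plus carrier at 900 kHz)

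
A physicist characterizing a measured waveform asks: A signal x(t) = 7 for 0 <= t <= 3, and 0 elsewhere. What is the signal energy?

Energy = integral of |x(t)|^2 dt over the signal duration
= 7^2 * 3 = 49 * 3 = 147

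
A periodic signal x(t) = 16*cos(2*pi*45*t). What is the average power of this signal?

Average power of A*cos(wt) is A^2/2.
P = 16^2 / 2 = 256/2 = 128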